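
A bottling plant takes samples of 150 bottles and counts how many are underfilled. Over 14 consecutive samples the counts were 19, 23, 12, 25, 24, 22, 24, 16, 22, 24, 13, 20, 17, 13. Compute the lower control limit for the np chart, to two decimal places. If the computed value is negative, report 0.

7.20

p̄ = Σdᵢ / (k·n) = 274 / (14 × 150) = 0.13048
LCL = np̄ − 3·√(np̄(1−p̄)) = 19.5714 − 3 × 4.1253 = 7.1956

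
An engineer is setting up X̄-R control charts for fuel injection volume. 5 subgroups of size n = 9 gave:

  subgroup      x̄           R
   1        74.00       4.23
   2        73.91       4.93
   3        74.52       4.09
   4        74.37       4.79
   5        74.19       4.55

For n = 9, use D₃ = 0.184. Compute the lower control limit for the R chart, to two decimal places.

0.83

R̄ = (4.23 + 4.93 + 4.09 + 4.79 + 4.55) / 5 = 22.5900 / 5 = 4.5180
LCL_R = D₃·R̄ = 0.184 × 4.5180 = 0.8313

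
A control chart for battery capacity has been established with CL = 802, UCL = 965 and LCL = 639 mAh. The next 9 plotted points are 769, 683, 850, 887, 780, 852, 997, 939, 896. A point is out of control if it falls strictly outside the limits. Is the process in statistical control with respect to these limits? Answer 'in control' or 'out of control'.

out of control

Compare each point to [639, 965]: sample 7 = 997 > UCL.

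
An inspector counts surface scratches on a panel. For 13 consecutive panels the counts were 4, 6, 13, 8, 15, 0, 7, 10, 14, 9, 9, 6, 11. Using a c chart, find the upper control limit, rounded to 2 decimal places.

17.42

c̄ = (4 + 6 + 13 + 8 + 15 + 0 + 7 + 10 + 14 + 9 + 9 + 6 + 11) / 13 = 112 / 13 = 8.6154
UCL = c̄ + 3√c̄ = 8.6154 + 3 × √8.6154 = 8.6154 + 3 × 2.9352 = 17.4210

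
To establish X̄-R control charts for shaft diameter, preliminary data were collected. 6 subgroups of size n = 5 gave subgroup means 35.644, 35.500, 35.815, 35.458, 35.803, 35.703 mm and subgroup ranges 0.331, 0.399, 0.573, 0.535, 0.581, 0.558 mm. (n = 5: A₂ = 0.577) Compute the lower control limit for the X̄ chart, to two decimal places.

35.37

X̄̄ = (35.644 + 35.500 + 35.815 + 35.458 + 35.803 + 35.703) / 6 = 213.9230 / 6 = 35.6538
R̄ = (0.331 + 0.399 + 0.573 + 0.535 + 0.581 + 0.558) / 6 = 2.9770 / 6 = 0.4962
LCL = X̄̄ − A₂·R̄ = 35.6538 − 0.577 × 0.4962 = 35.3675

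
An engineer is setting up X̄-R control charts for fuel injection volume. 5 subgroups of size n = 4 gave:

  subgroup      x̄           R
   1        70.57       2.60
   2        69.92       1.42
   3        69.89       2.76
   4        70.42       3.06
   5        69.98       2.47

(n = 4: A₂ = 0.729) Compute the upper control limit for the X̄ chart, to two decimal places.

X̄̄ = (70.57 + 69.92 + 69.89 + 70.42 + 69.98) / 5 = 350.7800 / 5 = 70.1560
R̄ = (2.60 + 1.42 + 2.76 + 3.06 + 2.47) / 5 = 12.3100 / 5 = 2.4620
UCL = X̄̄ + A₂·R̄ = 70.1560 + 0.729 × 2.4620 = 71.9508

71.95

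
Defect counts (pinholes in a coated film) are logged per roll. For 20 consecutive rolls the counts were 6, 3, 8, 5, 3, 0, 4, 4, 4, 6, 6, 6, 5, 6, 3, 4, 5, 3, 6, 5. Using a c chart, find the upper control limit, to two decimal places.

c̄ = (6 + 3 + 8 + 5 + 3 + 0 + 4 + 4 + 4 + 6 + 6 + 6 + 5 + 6 + 3 + 4 + 5 + 3 + 6 + 5) / 20 = 92 / 20 = 4.6000
UCL = c̄ + 3√c̄ = 4.6000 + 3 × √4.6000 = 4.6000 + 3 × 2.1448 = 11.0343

11.03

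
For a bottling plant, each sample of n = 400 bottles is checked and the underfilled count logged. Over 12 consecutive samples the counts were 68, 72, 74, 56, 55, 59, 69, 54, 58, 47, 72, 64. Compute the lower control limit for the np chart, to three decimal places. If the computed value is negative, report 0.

40.571

p̄ = Σdᵢ / (k·n) = 748 / (12 × 400) = 0.15583
LCL = np̄ − 3·√(np̄(1−p̄)) = 62.3333 − 3 × 7.2539 = 40.5715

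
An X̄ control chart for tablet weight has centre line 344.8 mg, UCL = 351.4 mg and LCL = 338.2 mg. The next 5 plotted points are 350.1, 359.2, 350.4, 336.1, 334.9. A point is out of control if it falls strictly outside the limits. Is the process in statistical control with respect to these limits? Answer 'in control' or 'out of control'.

out of control

Compare each point to [338.2, 351.4]: sample 2 = 359.2 > UCL; sample 4 = 336.1 < LCL; sample 5 = 334.9 < LCL.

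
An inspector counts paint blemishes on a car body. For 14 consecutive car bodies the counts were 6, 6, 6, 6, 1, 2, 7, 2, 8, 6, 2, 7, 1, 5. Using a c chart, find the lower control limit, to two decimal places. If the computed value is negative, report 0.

c̄ = (6 + 6 + 6 + 6 + 1 + 2 + 7 + 2 + 8 + 6 + 2 + 7 + 1 + 5) / 14 = 65 / 14 = 4.6429
LCL = c̄ − 3√c̄ = 4.6429 − 3 × 2.1547 = -1.8213 → 0 (cannot be negative)

0.00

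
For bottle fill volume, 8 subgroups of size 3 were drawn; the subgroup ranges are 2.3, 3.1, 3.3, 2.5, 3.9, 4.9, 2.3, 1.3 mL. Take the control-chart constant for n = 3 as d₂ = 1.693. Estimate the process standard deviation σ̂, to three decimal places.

1.742

R̄ = (2.3 + 3.1 + 3.3 + 2.5 + 3.9 + 4.9 + 2.3 + 1.3) / 8 = 2.9500
σ̂ = R̄ / d₂ = 2.9500 / 1.693 = 1.7425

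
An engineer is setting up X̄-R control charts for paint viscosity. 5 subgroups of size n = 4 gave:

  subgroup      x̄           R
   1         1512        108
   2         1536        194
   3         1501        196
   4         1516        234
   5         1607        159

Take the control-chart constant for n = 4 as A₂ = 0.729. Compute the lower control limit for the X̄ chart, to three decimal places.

1404.492

X̄̄ = (1512 + 1536 + 1501 + 1516 + 1607) / 5 = 7672.0000 / 5 = 1534.4000
R̄ = (108 + 194 + 196 + 234 + 159) / 5 = 891.0000 / 5 = 178.2000
LCL = X̄̄ − A₂·R̄ = 1534.4000 − 0.729 × 178.2000 = 1404.4922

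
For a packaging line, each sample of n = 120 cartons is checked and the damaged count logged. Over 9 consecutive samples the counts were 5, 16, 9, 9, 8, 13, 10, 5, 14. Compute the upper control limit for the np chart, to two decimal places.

p̄ = Σdᵢ / (k·n) = 89 / (9 × 120) = 0.08241
UCL = np̄ + 3·√(np̄(1−p̄)) = 9.8889 + 3 × √(9.8889×0.91759) = 9.8889 + 3 × 3.0123 = 18.9258

18.93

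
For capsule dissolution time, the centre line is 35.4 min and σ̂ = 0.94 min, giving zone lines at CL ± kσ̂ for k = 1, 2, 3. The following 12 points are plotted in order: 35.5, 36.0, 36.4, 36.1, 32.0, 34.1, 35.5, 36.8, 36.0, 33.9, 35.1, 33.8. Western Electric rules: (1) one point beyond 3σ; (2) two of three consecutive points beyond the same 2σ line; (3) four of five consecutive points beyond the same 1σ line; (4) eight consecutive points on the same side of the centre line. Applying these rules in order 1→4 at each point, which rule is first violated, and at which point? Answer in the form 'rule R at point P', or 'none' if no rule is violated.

rule 1 at point 5

Zone of each point (C = within 1σ̂, B = 1σ̂–2σ̂, A = 2σ̂–3σ̂, * = beyond 3σ̂; sign = side of CL): 1:+C, 2:+C, 3:+B, 4:+C, 5:-*, 6:-B, 7:+C, 8:+B, 9:+C, 10:-B, 11:-C, 12:-B
Rule 1 (one point beyond the 3σ limits) is satisfied at point 5.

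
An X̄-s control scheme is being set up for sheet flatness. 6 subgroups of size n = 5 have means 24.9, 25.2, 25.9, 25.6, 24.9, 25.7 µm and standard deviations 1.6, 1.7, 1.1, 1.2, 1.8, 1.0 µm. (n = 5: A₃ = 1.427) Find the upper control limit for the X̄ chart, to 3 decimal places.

X̄̄ = (24.9 + 25.2 + 25.9 + 25.6 + 24.9 + 25.7) / 6 = 25.3667
s̄ = (1.6 + 1.7 + 1.1 + 1.2 + 1.8 + 1.0) / 6 = 1.4000
UCL = X̄̄ + A₃·s̄ = 25.3667 + 1.427 × 1.4000 = 27.3645

27.364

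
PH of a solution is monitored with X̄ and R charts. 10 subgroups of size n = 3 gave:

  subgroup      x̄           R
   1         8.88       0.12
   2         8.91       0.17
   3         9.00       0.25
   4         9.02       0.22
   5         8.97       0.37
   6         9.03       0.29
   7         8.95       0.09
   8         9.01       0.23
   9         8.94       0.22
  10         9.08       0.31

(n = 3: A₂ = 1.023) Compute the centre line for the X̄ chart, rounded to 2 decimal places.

X̄̄ = (8.88 + 8.91 + 9.00 + 9.02 + 8.97 + 9.03 + 8.95 + 9.01 + 8.94 + 9.08) / 10 = 89.7900 / 10 = 8.9790
CL = X̄̄ = 8.9790

8.98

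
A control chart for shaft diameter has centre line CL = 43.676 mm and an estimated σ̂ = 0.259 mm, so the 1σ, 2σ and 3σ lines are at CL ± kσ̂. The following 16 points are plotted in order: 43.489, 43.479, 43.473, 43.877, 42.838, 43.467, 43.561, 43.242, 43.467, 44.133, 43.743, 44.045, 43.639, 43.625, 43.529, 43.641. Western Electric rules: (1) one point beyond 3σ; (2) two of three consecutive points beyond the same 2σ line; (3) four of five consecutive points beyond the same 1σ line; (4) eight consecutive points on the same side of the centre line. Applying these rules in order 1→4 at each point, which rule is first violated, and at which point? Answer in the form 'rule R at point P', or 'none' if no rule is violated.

Zone of each point (C = within 1σ̂, B = 1σ̂–2σ̂, A = 2σ̂–3σ̂, * = beyond 3σ̂; sign = side of CL): 1:-C, 2:-C, 3:-C, 4:+C, 5:-*, 6:-C, 7:-C, 8:-B, 9:-C, 10:+B, 11:+C, 12:+B, 13:-C, 14:-C, 15:-C, 16:-C
Rule 1 (one point beyond the 3σ limits) is satisfied at point 5.

rule 1 at point 5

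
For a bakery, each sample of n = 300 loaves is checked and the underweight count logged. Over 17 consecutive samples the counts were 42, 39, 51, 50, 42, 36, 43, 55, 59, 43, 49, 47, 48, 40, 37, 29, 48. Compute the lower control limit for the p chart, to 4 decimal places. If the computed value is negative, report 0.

0.0870

p̄ = Σdᵢ / (k·n) = 758 / (17 × 300) = 0.14863
LCL = p̄ − 3·√(p̄(1−p̄)/n) = 0.14863 − 3 × 0.02054 = 0.08701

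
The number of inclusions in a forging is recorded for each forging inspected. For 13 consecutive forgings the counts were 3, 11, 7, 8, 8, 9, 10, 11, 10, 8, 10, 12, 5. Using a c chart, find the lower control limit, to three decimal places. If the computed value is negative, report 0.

c̄ = (3 + 11 + 7 + 8 + 8 + 9 + 10 + 11 + 10 + 8 + 10 + 12 + 5) / 13 = 112 / 13 = 8.6154
LCL = c̄ − 3√c̄ = 8.6154 − 3 × 2.9352 = -0.1902 → 0 (cannot be negative)

0.000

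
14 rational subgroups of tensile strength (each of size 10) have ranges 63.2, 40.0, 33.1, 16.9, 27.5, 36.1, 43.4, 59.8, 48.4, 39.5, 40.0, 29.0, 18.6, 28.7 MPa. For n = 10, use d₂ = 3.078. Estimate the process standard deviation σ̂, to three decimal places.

12.165

R̄ = (63.2 + 40.0 + 33.1 + 16.9 + 27.5 + 36.1 + 43.4 + 59.8 + 48.4 + 39.5 + 40.0 + 29.0 + 18.6 + 28.7) / 14 = 37.4429
σ̂ = R̄ / d₂ = 37.4429 / 3.078 = 12.1647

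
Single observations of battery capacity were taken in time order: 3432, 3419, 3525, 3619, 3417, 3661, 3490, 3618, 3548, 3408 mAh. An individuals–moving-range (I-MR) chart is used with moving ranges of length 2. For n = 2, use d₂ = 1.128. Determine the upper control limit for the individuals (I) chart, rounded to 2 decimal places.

3858.85

X̄ = (3432 + 3419 + 3525 + 3619 + 3417 + 3661 + 3490 + 3618 + 3548 + 3408) / 10 = 3513.7000
Moving ranges: 13, 106, 94, 202, 244, 171, 128, 70, 140; M̄R̄ = 1168.0000 / 9 = 129.7778
UCL = X̄ + 3·M̄R̄/d₂ = 3513.7000 + 3 × 129.7778 / 1.128 = 3858.8537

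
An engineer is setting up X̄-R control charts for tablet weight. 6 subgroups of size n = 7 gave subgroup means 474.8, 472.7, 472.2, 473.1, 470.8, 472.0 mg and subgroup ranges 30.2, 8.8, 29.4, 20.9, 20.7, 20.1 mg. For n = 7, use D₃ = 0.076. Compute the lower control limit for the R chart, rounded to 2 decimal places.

1.65

R̄ = (30.2 + 8.8 + 29.4 + 20.9 + 20.7 + 20.1) / 6 = 130.1000 / 6 = 21.6833
LCL_R = D₃·R̄ = 0.076 × 21.6833 = 1.6479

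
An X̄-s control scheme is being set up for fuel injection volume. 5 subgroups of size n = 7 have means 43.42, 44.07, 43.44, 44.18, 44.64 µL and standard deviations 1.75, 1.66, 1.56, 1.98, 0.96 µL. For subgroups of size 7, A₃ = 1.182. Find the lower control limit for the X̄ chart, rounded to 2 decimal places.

X̄̄ = (43.42 + 44.07 + 43.44 + 44.18 + 44.64) / 5 = 43.9500
s̄ = (1.75 + 1.66 + 1.56 + 1.98 + 0.96) / 5 = 1.5820
LCL = X̄̄ − A₃·s̄ = 43.9500 − 1.182 × 1.5820 = 42.0801

42.08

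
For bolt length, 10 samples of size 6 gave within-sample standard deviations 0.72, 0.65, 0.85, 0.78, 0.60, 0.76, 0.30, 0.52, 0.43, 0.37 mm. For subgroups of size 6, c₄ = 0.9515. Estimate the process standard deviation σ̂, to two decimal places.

s̄ = (0.72 + 0.65 + 0.85 + 0.78 + 0.60 + 0.76 + 0.30 + 0.52 + 0.43 + 0.37) / 10 = 0.5980
σ̂ = s̄ / c₄ = 0.5980 / 0.9515 = 0.6285

0.63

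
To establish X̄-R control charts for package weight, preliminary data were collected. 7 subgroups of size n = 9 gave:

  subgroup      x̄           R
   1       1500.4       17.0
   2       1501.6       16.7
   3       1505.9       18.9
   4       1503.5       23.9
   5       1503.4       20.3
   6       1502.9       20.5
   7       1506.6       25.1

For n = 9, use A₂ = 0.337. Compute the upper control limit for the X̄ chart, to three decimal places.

X̄̄ = (1500.4 + 1501.6 + 1505.9 + 1503.5 + 1503.4 + 1502.9 + 1506.6) / 7 = 10524.3000 / 7 = 1503.4714
R̄ = (17.0 + 16.7 + 18.9 + 23.9 + 20.3 + 20.5 + 25.1) / 7 = 142.4000 / 7 = 20.3429
UCL = X̄̄ + A₂·R̄ = 1503.4714 + 0.337 × 20.3429 = 1510.3270

1510.327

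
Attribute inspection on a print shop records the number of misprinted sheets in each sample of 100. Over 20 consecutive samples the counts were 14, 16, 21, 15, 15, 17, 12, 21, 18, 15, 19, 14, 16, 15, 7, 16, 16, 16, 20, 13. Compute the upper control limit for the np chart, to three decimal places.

p̄ = Σdᵢ / (k·n) = 316 / (20 × 100) = 0.15800
UCL = np̄ + 3·√(np̄(1−p̄)) = 15.8000 + 3 × √(15.8000×0.84200) = 15.8000 + 3 × 3.6474 = 26.7422

26.742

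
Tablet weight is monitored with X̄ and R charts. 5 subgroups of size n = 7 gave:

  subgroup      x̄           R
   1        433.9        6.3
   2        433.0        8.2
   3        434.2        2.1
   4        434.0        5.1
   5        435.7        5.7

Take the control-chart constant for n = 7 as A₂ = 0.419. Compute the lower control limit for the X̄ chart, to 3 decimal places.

431.864

X̄̄ = (433.9 + 433.0 + 434.2 + 434.0 + 435.7) / 5 = 2170.8000 / 5 = 434.1600
R̄ = (6.3 + 8.2 + 2.1 + 5.1 + 5.7) / 5 = 27.4000 / 5 = 5.4800
LCL = X̄̄ − A₂·R̄ = 434.1600 − 0.419 × 5.4800 = 431.8639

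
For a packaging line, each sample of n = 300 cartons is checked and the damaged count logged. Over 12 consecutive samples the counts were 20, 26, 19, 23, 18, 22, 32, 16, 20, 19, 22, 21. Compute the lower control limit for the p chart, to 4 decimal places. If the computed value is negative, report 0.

0.0270

p̄ = Σdᵢ / (k·n) = 258 / (12 × 300) = 0.07167
LCL = p̄ − 3·√(p̄(1−p̄)/n) = 0.07167 − 3 × 0.01489 = 0.02699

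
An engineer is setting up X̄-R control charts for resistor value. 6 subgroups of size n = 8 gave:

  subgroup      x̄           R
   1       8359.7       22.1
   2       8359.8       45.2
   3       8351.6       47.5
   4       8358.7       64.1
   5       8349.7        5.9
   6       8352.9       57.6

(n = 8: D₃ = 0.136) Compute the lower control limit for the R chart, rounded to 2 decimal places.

5.49

R̄ = (22.1 + 45.2 + 47.5 + 64.1 + 5.9 + 57.6) / 6 = 242.4000 / 6 = 40.4000
LCL_R = D₃·R̄ = 0.136 × 40.4000 = 5.4944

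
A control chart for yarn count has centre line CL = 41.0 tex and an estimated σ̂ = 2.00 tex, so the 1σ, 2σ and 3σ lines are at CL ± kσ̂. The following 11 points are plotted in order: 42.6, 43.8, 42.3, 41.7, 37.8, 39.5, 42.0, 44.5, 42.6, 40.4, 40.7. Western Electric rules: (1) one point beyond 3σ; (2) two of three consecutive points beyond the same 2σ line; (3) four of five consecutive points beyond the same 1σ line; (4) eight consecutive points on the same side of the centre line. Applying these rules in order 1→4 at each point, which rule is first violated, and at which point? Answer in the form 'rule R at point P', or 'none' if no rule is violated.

none

Zone of each point (C = within 1σ̂, B = 1σ̂–2σ̂, A = 2σ̂–3σ̂, * = beyond 3σ̂; sign = side of CL): 1:+C, 2:+B, 3:+C, 4:+C, 5:-B, 6:-C, 7:+C, 8:+B, 9:+C, 10:-C, 11:-C
No rule fires across all 11 points.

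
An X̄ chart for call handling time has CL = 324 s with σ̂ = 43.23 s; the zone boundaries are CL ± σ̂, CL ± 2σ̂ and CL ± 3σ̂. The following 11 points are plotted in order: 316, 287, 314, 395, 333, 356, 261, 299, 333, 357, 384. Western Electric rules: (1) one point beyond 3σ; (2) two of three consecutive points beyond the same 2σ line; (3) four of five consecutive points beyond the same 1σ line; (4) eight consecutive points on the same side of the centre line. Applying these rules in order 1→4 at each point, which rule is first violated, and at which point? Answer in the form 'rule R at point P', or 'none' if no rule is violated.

none

Zone of each point (C = within 1σ̂, B = 1σ̂–2σ̂, A = 2σ̂–3σ̂, * = beyond 3σ̂; sign = side of CL): 1:-C, 2:-C, 3:-C, 4:+B, 5:+C, 6:+C, 7:-B, 8:-C, 9:+C, 10:+C, 11:+B
No rule fires across all 11 points.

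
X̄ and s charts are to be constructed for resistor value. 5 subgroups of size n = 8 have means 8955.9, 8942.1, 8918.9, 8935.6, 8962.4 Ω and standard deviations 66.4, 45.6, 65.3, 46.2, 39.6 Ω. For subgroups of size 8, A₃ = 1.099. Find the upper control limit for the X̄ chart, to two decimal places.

9000.81

X̄̄ = (8955.9 + 8942.1 + 8918.9 + 8935.6 + 8962.4) / 5 = 8942.9800
s̄ = (66.4 + 45.6 + 65.3 + 46.2 + 39.6) / 5 = 52.6200
UCL = X̄̄ + A₃·s̄ = 8942.9800 + 1.099 × 52.6200 = 9000.8094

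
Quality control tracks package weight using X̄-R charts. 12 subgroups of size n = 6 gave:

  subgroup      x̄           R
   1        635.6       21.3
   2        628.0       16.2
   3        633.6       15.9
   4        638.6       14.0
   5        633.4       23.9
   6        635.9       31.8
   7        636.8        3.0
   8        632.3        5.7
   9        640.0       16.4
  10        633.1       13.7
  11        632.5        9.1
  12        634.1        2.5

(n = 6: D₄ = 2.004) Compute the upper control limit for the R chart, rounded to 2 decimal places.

28.97

R̄ = (21.3 + 16.2 + 15.9 + 14.0 + 23.9 + 31.8 + 3.0 + 5.7 + 16.4 + 13.7 + 9.1 + 2.5) / 12 = 173.5000 / 12 = 14.4583
UCL_R = D₄·R̄ = 2.004 × 14.4583 = 28.9745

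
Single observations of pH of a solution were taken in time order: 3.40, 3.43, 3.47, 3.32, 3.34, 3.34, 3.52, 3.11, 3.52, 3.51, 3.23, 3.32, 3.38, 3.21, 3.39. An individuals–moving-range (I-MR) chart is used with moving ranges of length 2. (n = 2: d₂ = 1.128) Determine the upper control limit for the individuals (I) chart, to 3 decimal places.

3.752

X̄ = (3.40 + 3.43 + 3.47 + 3.32 + 3.34 + 3.34 + 3.52 + 3.11 + 3.52 + 3.51 + 3.23 + 3.32 + 3.38 + 3.21 + 3.39) / 15 = 3.3660
Moving ranges: 0.03, 0.04, 0.15, 0.02, 0.00, 0.18, 0.41, 0.41, 0.01, 0.28, 0.09, 0.06, 0.17, 0.18; M̄R̄ = 2.0300 / 14 = 0.1450
UCL = X̄ + 3·M̄R̄/d₂ = 3.3660 + 3 × 0.1450 / 1.128 = 3.7516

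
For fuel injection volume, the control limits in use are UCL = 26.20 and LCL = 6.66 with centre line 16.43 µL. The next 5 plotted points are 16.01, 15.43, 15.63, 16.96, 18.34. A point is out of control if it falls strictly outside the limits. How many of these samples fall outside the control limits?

0

All 5 points lie within [6.66, 26.20].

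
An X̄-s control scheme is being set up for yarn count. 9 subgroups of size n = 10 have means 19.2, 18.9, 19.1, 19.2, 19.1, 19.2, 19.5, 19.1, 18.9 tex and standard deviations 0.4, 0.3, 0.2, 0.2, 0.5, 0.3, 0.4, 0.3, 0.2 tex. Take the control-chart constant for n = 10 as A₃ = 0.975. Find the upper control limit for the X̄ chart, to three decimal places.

X̄̄ = (19.2 + 18.9 + 19.1 + 19.2 + 19.1 + 19.2 + 19.5 + 19.1 + 18.9) / 9 = 19.1333
s̄ = (0.4 + 0.3 + 0.2 + 0.2 + 0.5 + 0.3 + 0.4 + 0.3 + 0.2) / 9 = 0.3111
UCL = X̄̄ + A₃·s̄ = 19.1333 + 0.975 × 0.3111 = 19.4367

19.437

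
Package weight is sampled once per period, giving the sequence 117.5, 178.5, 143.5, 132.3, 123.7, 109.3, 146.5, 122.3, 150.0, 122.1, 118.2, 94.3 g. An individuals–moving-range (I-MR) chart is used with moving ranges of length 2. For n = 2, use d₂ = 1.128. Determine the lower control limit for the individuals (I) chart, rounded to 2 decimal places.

X̄ = (117.5 + 178.5 + 143.5 + 132.3 + 123.7 + 109.3 + 146.5 + 122.3 + 150.0 + 122.1 + 118.2 + 94.3) / 12 = 129.8500
Moving ranges: 61.0, 35.0, 11.2, 8.6, 14.4, 37.2, 24.2, 27.7, 27.9, 3.9, 23.9; M̄R̄ = 275.0000 / 11 = 25.0000
LCL = X̄ − 3·M̄R̄/d₂ = 129.8500 − 3 × 25.0000 / 1.128 = 63.3606

63.36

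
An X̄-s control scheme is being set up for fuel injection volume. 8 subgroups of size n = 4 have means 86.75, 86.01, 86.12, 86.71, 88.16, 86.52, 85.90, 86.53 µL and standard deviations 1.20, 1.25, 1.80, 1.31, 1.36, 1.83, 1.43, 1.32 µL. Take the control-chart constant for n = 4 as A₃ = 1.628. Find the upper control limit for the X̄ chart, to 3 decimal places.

X̄̄ = (86.75 + 86.01 + 86.12 + 86.71 + 88.16 + 86.52 + 85.90 + 86.53) / 8 = 86.5875
s̄ = (1.20 + 1.25 + 1.80 + 1.31 + 1.36 + 1.83 + 1.43 + 1.32) / 8 = 1.4375
UCL = X̄̄ + A₃·s̄ = 86.5875 + 1.628 × 1.4375 = 88.9278

88.928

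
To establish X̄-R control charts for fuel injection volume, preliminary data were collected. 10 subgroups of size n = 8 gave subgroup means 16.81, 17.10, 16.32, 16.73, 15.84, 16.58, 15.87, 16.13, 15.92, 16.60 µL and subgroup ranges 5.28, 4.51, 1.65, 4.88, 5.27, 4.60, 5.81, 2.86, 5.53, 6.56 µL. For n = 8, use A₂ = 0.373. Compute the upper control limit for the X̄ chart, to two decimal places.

18.14

X̄̄ = (16.81 + 17.10 + 16.32 + 16.73 + 15.84 + 16.58 + 15.87 + 16.13 + 15.92 + 16.60) / 10 = 163.9000 / 10 = 16.3900
R̄ = (5.28 + 4.51 + 1.65 + 4.88 + 5.27 + 4.60 + 5.81 + 2.86 + 5.53 + 6.56) / 10 = 46.9500 / 10 = 4.6950
UCL = X̄̄ + A₂·R̄ = 16.3900 + 0.373 × 4.6950 = 18.1412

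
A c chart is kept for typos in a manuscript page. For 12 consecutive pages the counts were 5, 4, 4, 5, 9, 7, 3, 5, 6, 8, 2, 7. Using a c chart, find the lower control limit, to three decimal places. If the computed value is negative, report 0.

0.000

c̄ = (5 + 4 + 4 + 5 + 9 + 7 + 3 + 5 + 6 + 8 + 2 + 7) / 12 = 65 / 12 = 5.4167
LCL = c̄ − 3√c̄ = 5.4167 − 3 × 2.3274 = -1.5655 → 0 (cannot be negative)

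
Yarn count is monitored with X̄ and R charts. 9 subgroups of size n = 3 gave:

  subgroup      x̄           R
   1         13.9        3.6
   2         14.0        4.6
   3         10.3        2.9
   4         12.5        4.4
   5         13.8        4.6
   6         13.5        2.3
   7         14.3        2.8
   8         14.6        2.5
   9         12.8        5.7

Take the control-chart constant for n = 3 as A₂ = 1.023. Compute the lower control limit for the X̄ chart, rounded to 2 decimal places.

9.50

X̄̄ = (13.9 + 14.0 + 10.3 + 12.5 + 13.8 + 13.5 + 14.3 + 14.6 + 12.8) / 9 = 119.7000 / 9 = 13.3000
R̄ = (3.6 + 4.6 + 2.9 + 4.4 + 4.6 + 2.3 + 2.8 + 2.5 + 5.7) / 9 = 33.4000 / 9 = 3.7111
LCL = X̄̄ − A₂·R̄ = 13.3000 − 1.023 × 3.7111 = 9.5035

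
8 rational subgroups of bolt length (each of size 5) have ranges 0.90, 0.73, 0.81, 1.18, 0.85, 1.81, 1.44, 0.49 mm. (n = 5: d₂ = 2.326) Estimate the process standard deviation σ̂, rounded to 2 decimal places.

R̄ = (0.90 + 0.73 + 0.81 + 1.18 + 0.85 + 1.81 + 1.44 + 0.49) / 8 = 1.0263
σ̂ = R̄ / d₂ = 1.0263 / 2.326 = 0.4412

0.44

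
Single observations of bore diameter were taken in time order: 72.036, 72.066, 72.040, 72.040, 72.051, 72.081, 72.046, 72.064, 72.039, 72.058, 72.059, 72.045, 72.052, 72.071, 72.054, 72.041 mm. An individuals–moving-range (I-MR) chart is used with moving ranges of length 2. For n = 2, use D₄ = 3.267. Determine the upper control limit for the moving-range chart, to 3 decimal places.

0.058

Moving ranges: 0.030, 0.026, 0.000, 0.011, 0.030, 0.035, 0.018, 0.025, 0.019, 0.001, 0.014, 0.007, 0.019, 0.017, 0.013; M̄R̄ = 0.2650 / 15 = 0.0177
UCL_MR = D₄·M̄R̄ = 3.267 × 0.0177 = 0.0577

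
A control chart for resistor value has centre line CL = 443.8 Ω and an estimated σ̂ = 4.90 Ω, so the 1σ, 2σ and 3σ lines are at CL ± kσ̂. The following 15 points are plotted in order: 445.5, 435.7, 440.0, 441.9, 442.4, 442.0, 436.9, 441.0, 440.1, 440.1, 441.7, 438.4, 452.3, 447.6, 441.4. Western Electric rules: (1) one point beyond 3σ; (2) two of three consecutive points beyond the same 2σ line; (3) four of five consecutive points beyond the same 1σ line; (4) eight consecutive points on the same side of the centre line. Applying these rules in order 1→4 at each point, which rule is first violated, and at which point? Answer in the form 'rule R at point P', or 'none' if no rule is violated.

rule 4 at point 9

Zone of each point (C = within 1σ̂, B = 1σ̂–2σ̂, A = 2σ̂–3σ̂, * = beyond 3σ̂; sign = side of CL): 1:+C, 2:-B, 3:-C, 4:-C, 5:-C, 6:-C, 7:-B, 8:-C, 9:-C, 10:-C, 11:-C, 12:-B, 13:+B, 14:+C, 15:-C
Rule 4 (eight consecutive points on the same side of the centre line) is satisfied at point 9.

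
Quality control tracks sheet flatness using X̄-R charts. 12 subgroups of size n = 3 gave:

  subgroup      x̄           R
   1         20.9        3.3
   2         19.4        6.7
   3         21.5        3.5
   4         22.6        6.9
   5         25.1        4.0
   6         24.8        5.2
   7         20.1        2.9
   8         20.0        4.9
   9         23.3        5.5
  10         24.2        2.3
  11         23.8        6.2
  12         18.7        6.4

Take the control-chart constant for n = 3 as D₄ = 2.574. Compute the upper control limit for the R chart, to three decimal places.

R̄ = (3.3 + 6.7 + 3.5 + 6.9 + 4.0 + 5.2 + 2.9 + 4.9 + 5.5 + 2.3 + 6.2 + 6.4) / 12 = 57.8000 / 12 = 4.8167
UCL_R = D₄·R̄ = 2.574 × 4.8167 = 12.3981

12.398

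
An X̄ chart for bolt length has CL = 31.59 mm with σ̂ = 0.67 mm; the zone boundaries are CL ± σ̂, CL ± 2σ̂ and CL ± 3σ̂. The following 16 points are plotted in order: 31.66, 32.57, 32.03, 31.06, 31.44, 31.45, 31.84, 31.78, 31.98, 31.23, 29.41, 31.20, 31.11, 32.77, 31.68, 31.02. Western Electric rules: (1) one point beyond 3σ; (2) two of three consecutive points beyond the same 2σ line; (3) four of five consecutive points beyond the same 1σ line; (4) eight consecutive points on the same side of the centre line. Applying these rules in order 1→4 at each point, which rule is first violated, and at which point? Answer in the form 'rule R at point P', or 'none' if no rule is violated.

rule 1 at point 11

Zone of each point (C = within 1σ̂, B = 1σ̂–2σ̂, A = 2σ̂–3σ̂, * = beyond 3σ̂; sign = side of CL): 1:+C, 2:+B, 3:+C, 4:-C, 5:-C, 6:-C, 7:+C, 8:+C, 9:+C, 10:-C, 11:-*, 12:-C, 13:-C, 14:+B, 15:+C, 16:-C
Rule 1 (one point beyond the 3σ limits) is satisfied at point 11.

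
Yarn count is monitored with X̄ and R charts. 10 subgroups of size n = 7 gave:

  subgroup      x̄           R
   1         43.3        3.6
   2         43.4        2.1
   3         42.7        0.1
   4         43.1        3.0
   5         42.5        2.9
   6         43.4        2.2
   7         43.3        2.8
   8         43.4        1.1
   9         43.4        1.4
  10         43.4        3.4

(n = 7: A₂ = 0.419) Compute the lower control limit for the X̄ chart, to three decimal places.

X̄̄ = (43.3 + 43.4 + 42.7 + 43.1 + 42.5 + 43.4 + 43.3 + 43.4 + 43.4 + 43.4) / 10 = 431.9000 / 10 = 43.1900
R̄ = (3.6 + 2.1 + 0.1 + 3.0 + 2.9 + 2.2 + 2.8 + 1.1 + 1.4 + 3.4) / 10 = 22.6000 / 10 = 2.2600
LCL = X̄̄ − A₂·R̄ = 43.1900 − 0.419 × 2.2600 = 42.2431

42.243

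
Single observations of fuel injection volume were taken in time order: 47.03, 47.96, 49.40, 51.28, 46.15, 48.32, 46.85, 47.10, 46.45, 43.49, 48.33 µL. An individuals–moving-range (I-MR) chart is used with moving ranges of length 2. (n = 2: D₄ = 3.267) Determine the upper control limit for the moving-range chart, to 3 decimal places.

7.096

Moving ranges: 0.93, 1.44, 1.88, 5.13, 2.17, 1.47, 0.25, 0.65, 2.96, 4.84; M̄R̄ = 21.7200 / 10 = 2.1720
UCL_MR = D₄·M̄R̄ = 3.267 × 2.1720 = 7.0959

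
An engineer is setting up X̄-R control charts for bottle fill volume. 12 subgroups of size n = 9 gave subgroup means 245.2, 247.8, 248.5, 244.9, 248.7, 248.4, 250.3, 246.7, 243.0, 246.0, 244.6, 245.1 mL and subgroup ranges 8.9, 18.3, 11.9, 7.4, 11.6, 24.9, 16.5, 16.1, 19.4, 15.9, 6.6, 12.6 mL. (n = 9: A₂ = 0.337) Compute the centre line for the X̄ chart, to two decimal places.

246.60

X̄̄ = (245.2 + 247.8 + 248.5 + 244.9 + 248.7 + 248.4 + 250.3 + 246.7 + 243.0 + 246.0 + 244.6 + 245.1) / 12 = 2959.2000 / 12 = 246.6000
CL = X̄̄ = 246.6000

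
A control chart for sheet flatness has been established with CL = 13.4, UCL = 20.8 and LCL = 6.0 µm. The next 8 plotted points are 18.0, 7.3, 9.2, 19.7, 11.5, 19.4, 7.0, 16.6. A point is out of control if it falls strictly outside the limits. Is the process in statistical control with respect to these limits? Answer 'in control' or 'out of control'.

in control

All 8 points lie within [6.0, 20.8].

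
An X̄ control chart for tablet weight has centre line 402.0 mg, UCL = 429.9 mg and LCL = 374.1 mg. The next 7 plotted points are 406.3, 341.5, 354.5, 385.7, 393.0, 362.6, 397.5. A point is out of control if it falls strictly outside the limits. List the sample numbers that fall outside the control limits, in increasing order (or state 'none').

2, 3, 6

Compare each point to [374.1, 429.9]: sample 2 = 341.5 < LCL; sample 3 = 354.5 < LCL; sample 6 = 362.6 < LCL.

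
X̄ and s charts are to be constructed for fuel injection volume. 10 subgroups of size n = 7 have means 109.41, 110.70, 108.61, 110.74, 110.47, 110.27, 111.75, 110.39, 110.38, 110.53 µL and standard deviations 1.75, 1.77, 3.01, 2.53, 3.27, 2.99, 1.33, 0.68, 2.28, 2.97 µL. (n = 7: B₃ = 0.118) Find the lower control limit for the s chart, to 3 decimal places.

0.266

s̄ = (1.75 + 1.77 + 3.01 + 2.53 + 3.27 + 2.99 + 1.33 + 0.68 + 2.28 + 2.97) / 10 = 2.2580
LCL_s = B₃·s̄ = 0.118 × 2.2580 = 0.2664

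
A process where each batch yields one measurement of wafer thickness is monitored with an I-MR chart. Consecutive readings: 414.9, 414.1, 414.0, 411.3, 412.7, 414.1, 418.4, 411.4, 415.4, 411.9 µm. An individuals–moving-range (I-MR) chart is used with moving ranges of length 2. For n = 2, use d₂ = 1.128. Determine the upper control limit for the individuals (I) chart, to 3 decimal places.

X̄ = (414.9 + 414.1 + 414.0 + 411.3 + 412.7 + 414.1 + 418.4 + 411.4 + 415.4 + 411.9) / 10 = 413.8200
Moving ranges: 0.8, 0.1, 2.7, 1.4, 1.4, 4.3, 7.0, 4.0, 3.5; M̄R̄ = 25.2000 / 9 = 2.8000
UCL = X̄ + 3·M̄R̄/d₂ = 413.8200 + 3 × 2.8000 / 1.128 = 421.2668

421.267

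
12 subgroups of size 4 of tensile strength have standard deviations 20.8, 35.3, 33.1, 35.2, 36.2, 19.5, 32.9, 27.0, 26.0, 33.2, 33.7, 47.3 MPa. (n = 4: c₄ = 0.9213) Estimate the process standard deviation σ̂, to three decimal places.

34.390

s̄ = (20.8 + 35.3 + 33.1 + 35.2 + 36.2 + 19.5 + 32.9 + 27.0 + 26.0 + 33.2 + 33.7 + 47.3) / 12 = 31.6833
σ̂ = s̄ / c₄ = 31.6833 / 0.9213 = 34.3898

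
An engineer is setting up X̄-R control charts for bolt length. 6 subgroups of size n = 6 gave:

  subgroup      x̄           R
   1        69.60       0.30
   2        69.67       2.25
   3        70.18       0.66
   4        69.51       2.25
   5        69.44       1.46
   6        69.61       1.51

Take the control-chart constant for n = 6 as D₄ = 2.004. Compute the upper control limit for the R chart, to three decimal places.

2.816

R̄ = (0.30 + 2.25 + 0.66 + 2.25 + 1.46 + 1.51) / 6 = 8.4300 / 6 = 1.4050
UCL_R = D₄·R̄ = 2.004 × 1.4050 = 2.8156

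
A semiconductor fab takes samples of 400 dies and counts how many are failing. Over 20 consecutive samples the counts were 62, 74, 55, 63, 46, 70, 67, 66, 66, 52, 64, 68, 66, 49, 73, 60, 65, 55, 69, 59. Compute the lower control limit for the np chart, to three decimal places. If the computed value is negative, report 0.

p̄ = Σdᵢ / (k·n) = 1249 / (20 × 400) = 0.15613
LCL = np̄ − 3·√(np̄(1−p̄)) = 62.4500 − 3 × 7.2595 = 40.6716

40.672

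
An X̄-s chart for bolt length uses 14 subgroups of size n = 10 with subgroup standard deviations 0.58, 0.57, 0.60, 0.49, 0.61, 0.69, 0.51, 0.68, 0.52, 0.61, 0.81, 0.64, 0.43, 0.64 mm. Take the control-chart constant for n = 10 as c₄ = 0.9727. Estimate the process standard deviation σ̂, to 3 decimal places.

0.615

s̄ = (0.58 + 0.57 + 0.60 + 0.49 + 0.61 + 0.69 + 0.51 + 0.68 + 0.52 + 0.61 + 0.81 + 0.64 + 0.43 + 0.64) / 14 = 0.5986
σ̂ = s̄ / c₄ = 0.5986 / 0.9727 = 0.6154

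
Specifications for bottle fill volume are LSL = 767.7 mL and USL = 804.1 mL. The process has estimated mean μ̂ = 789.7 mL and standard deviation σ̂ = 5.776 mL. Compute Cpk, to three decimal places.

0.831

Cpu = (USL − μ̂) / (3σ̂) = (804.1 − 789.7) / (3 × 5.776) = 0.8310; Cpl = (μ̂ − LSL) / (3σ̂) = (789.7 − 767.7) / (3 × 5.776) = 1.2696; Cpk = min(Cpu, Cpl) = 0.8310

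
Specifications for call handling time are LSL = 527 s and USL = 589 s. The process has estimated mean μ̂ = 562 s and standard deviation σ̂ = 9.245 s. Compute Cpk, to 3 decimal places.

Cpu = (USL − μ̂) / (3σ̂) = (589 − 562) / (3 × 9.245) = 0.9735; Cpl = (μ̂ − LSL) / (3σ̂) = (562 − 527) / (3 × 9.245) = 1.2619; Cpk = min(Cpu, Cpl) = 0.9735

0.973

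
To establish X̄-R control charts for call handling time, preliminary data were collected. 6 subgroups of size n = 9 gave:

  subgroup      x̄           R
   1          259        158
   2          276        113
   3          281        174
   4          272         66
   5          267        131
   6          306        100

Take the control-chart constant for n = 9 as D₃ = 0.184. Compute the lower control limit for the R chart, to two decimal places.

R̄ = (158 + 113 + 174 + 66 + 131 + 100) / 6 = 742.0000 / 6 = 123.6667
LCL_R = D₃·R̄ = 0.184 × 123.6667 = 22.7547

22.75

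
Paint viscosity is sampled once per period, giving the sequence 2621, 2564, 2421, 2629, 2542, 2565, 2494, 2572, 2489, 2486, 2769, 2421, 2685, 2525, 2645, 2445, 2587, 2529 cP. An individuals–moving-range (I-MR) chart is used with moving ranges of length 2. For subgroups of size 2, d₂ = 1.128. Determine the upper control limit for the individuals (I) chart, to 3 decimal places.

2919.150

X̄ = (2621 + 2564 + 2421 + 2629 + 2542 + 2565 + 2494 + 2572 + 2489 + 2486 + 2769 + 2421 + 2685 + 2525 + 2645 + 2445 + 2587 + 2529) / 18 = 2554.9444
Moving ranges: 57, 143, 208, 87, 23, 71, 78, 83, 3, 283, 348, 264, 160, 120, 200, 142, 58; M̄R̄ = 2328.0000 / 17 = 136.9412
UCL = X̄ + 3·M̄R̄/d₂ = 2554.9444 + 3 × 136.9412 / 1.128 = 2919.1497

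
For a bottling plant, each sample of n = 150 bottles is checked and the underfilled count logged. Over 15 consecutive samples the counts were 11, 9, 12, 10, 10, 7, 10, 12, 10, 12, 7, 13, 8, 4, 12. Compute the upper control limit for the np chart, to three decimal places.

18.880

p̄ = Σdᵢ / (k·n) = 147 / (15 × 150) = 0.06533
UCL = np̄ + 3·√(np̄(1−p̄)) = 9.8000 + 3 × √(9.8000×0.93467) = 9.8000 + 3 × 3.0265 = 18.8795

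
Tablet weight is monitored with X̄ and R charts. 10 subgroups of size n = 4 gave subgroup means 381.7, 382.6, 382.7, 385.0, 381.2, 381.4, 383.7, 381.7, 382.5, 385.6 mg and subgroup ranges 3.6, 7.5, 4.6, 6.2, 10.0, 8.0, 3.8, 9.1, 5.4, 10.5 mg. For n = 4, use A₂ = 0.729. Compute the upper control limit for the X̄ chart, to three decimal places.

387.818

X̄̄ = (381.7 + 382.6 + 382.7 + 385.0 + 381.2 + 381.4 + 383.7 + 381.7 + 382.5 + 385.6) / 10 = 3828.1000 / 10 = 382.8100
R̄ = (3.6 + 7.5 + 4.6 + 6.2 + 10.0 + 8.0 + 3.8 + 9.1 + 5.4 + 10.5) / 10 = 68.7000 / 10 = 6.8700
UCL = X̄̄ + A₂·R̄ = 382.8100 + 0.729 × 6.8700 = 387.8182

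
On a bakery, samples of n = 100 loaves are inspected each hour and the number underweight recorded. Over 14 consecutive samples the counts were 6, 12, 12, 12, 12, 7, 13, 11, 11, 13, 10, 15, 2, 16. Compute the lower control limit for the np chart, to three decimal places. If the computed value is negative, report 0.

p̄ = Σdᵢ / (k·n) = 152 / (14 × 100) = 0.10857
LCL = np̄ − 3·√(np̄(1−p̄)) = 10.8571 − 3 × 3.1110 = 1.5241

1.524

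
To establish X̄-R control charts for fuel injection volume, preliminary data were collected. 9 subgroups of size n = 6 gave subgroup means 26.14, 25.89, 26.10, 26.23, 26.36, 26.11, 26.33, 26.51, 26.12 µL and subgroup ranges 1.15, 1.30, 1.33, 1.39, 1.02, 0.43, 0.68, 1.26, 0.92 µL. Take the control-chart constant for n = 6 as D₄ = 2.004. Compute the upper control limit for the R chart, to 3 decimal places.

2.111

R̄ = (1.15 + 1.30 + 1.33 + 1.39 + 1.02 + 0.43 + 0.68 + 1.26 + 0.92) / 9 = 9.4800 / 9 = 1.0533
UCL_R = D₄·R̄ = 2.004 × 1.0533 = 2.1109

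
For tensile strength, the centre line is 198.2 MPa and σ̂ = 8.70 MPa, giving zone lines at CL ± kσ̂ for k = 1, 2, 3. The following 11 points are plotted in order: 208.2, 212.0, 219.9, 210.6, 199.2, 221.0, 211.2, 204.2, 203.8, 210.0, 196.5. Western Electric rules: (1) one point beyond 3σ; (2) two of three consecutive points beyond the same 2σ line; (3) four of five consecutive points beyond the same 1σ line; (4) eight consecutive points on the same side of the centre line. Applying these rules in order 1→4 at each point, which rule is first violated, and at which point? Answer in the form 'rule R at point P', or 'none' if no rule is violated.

Zone of each point (C = within 1σ̂, B = 1σ̂–2σ̂, A = 2σ̂–3σ̂, * = beyond 3σ̂; sign = side of CL): 1:+B, 2:+B, 3:+A, 4:+B, 5:+C, 6:+A, 7:+B, 8:+C, 9:+C, 10:+B, 11:-C
Rule 3 (four of five consecutive points beyond the same 1σ limit) is satisfied at point 4.

rule 3 at point 4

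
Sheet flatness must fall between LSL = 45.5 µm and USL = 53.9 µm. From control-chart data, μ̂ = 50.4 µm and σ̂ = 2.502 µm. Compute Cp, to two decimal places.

0.56

Cp = (USL − LSL) / (6σ̂) = (53.9 − 45.5) / (6 × 2.502) = 8.4000 / 15.0120 = 0.5596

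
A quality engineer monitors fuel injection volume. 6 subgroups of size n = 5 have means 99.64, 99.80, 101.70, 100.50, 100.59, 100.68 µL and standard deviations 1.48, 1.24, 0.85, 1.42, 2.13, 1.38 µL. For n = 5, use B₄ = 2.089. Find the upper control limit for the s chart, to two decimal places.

2.96

s̄ = (1.48 + 1.24 + 0.85 + 1.42 + 2.13 + 1.38) / 6 = 1.4167
UCL_s = B₄·s̄ = 2.089 × 1.4167 = 2.9594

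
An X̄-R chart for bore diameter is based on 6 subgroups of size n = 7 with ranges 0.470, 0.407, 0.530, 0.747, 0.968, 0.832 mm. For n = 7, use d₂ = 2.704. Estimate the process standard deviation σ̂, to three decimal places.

R̄ = (0.470 + 0.407 + 0.530 + 0.747 + 0.968 + 0.832) / 6 = 0.6590
σ̂ = R̄ / d₂ = 0.6590 / 2.704 = 0.2437

0.244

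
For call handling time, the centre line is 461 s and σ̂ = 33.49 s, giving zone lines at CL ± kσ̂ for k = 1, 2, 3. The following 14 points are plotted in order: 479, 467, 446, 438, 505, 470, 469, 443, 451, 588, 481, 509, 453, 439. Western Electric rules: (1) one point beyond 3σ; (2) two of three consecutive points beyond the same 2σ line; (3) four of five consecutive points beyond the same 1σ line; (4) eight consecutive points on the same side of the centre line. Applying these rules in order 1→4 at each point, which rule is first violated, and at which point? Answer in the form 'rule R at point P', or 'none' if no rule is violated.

rule 1 at point 10

Zone of each point (C = within 1σ̂, B = 1σ̂–2σ̂, A = 2σ̂–3σ̂, * = beyond 3σ̂; sign = side of CL): 1:+C, 2:+C, 3:-C, 4:-C, 5:+B, 6:+C, 7:+C, 8:-C, 9:-C, 10:+*, 11:+C, 12:+B, 13:-C, 14:-C
Rule 1 (one point beyond the 3σ limits) is satisfied at point 10.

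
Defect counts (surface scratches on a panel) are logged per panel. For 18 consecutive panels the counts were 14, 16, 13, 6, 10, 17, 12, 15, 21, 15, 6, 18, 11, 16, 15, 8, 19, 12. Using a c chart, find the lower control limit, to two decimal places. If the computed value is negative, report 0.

2.51

c̄ = (14 + 16 + 13 + 6 + 10 + 17 + 12 + 15 + 21 + 15 + 6 + 18 + 11 + 16 + 15 + 8 + 19 + 12) / 18 = 244 / 18 = 13.5556
LCL = c̄ − 3√c̄ = 13.5556 − 3 × 3.6818 = 2.5102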